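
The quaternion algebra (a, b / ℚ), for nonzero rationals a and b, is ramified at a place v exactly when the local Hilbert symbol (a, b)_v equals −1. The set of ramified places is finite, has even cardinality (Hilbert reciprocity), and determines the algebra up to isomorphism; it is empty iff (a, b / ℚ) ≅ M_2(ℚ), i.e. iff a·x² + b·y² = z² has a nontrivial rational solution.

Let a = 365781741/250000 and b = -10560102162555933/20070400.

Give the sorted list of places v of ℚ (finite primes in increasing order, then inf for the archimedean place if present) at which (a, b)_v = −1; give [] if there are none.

[31, 43]

Mod squares: a ≡ 1581, b ≡ -54653. Check v ∈ {∞, 2, 3, 5, 7, 13, 17, 31, 37, 41, 43}.
v=3: a=3^1·(≡2), b=3^4·(≡1) mod 3; (2|3)=-1, (1|3)=+1; (−1)^{1·4·1}·(-1)^4·(+1)^1 = +1.
v=2: v_2(a)=-4, v_2(b)=-14; units ≡ 5, 3 (mod 8); ε·ε+αω+βω = 0·1+-4·1+-14·1 ≡ 0  ⇒  (a,b)_2 = +1.
v=7: a=7^0·(≡5), b=7^-2·(≡3) mod 7; (5|7)=-1, (3|7)=-1; (−1)^{0·-2·3}·(-1)^-2·(-1)^0 = +1.
v=37: a=37^2·(≡11), b=37^0·(≡1) mod 37; (11|37)=+1, (1|37)=+1; (−1)^{2·0·18}·(+1)^0·(+1)^2 = +1.
v=13: a=13^2·(≡11), b=13^4·(≡1) mod 13; (11|13)=-1, (1|13)=+1; (−1)^{2·4·6}·(-1)^4·(+1)^2 = +1.
v=43: a=43^0·(≡19), b=43^1·(≡22) mod 43; (19|43)=-1, (22|43)=-1; (−1)^{0·1·21}·(-1)^1·(-1)^0 = -1.
v=17: a=17^1·(≡2), b=17^4·(≡2) mod 17; (2|17)=+1, (2|17)=+1; (−1)^{1·4·8}·(+1)^4·(+1)^1 = +1.
v=5: a=5^-6·(≡1), b=5^-2·(≡2) mod 5; (1|5)=+1, (2|5)=-1; (−1)^{-6·-2·2}·(+1)^-2·(-1)^-6 = +1.
v=∞: 1581 > 0 and -54653 < 0  ⇒  (a,b)_∞ = +1.
v=31: a=31^1·(≡10), b=31^1·(≡14) mod 31; (10|31)=+1, (14|31)=+1; (−1)^{1·1·15}·(+1)^1·(+1)^1 = -1.
v=41: a=41^0·(≡39), b=41^1·(≡16) mod 41; (39|41)=+1, (16|41)=+1; (−1)^{0·1·20}·(+1)^1·(+1)^0 = +1.
|Ram(1581, -54653)| = 2, even; anisotropic at {31, 43}.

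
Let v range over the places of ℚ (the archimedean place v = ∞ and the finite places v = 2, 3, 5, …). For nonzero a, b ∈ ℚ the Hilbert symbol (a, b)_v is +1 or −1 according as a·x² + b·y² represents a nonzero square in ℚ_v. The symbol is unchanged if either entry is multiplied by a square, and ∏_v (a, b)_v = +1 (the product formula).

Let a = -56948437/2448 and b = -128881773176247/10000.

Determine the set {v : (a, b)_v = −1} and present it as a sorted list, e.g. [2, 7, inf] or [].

[17, inf]

Mod squares: a ≡ -221, b ≡ -23. Check v ∈ {∞, 2, 3, 5, 7, 13, 17, 23, 29}.
v=17: a=17^-1·(≡2), b=17^0·(≡7) mod 17; (2|17)=+1, (7|17)=-1; (−1)^{-1·0·8}·(+1)^0·(-1)^-1 = -1.
v=5: a=5^0·(≡1), b=5^-4·(≡3) mod 5; (1|5)=+1, (3|5)=-1; (−1)^{0·-4·2}·(+1)^-4·(-1)^0 = +1.
v=7: a=7^2·(≡5), b=7^2·(≡3) mod 7; (5|7)=-1, (3|7)=-1; (−1)^{2·2·3}·(-1)^2·(-1)^2 = +1.
v=2: v_2(a)=-4, v_2(b)=-4; units ≡ 3, 1 (mod 8); ε·ε+αω+βω = 1·0+-4·0+-4·1 ≡ 0  ⇒  (a,b)_2 = +1.
v=13: a=13^3·(≡10), b=13^4·(≡10) mod 13; (10|13)=+1, (10|13)=+1; (−1)^{3·4·6}·(+1)^4·(+1)^3 = +1.
v=23: a=23^2·(≡1), b=23^3·(≡17) mod 23; (1|23)=+1, (17|23)=-1; (−1)^{2·3·11}·(+1)^3·(-1)^2 = +1.
v=∞: -221 < 0 and -23 < 0  ⇒  (a,b)_∞ = -1.
v=29: a=29^0·(≡14), b=29^2·(≡16) mod 29; (14|29)=-1, (16|29)=+1; (−1)^{0·2·14}·(-1)^2·(+1)^0 = +1.
v=3: a=3^-2·(≡1), b=3^2·(≡1) mod 3; (1|3)=+1, (1|3)=+1; (−1)^{-2·2·1}·(+1)^2·(+1)^-2 = +1.
(-221, -23 / ℚ) ramifies at {17, ∞}: a division algebra.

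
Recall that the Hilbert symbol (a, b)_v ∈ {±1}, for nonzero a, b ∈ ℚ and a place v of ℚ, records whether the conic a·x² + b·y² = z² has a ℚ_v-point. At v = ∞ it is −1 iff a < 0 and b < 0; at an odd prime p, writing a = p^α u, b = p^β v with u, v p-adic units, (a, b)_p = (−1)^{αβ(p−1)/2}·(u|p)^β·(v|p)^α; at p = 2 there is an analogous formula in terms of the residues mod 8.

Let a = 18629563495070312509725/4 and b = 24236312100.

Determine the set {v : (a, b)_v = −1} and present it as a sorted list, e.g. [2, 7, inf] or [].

Mod squares: a ≡ 69069, b ≡ 2003001. Check v ∈ {∞, 2, 3, 5, 7, 11, 13, 23, 29}.
v=7: a=7^1·(≡1), b=7^1·(≡2) mod 7; (1|7)=+1, (2|7)=+1; (−1)^{1·1·3}·(+1)^1·(+1)^1 = -1.
v=29: a=29^2·(≡16), b=29^1·(≡24) mod 29; (16|29)=+1, (24|29)=+1; (−1)^{2·1·14}·(+1)^1·(+1)^2 = +1.
v=5: a=5^2·(≡1), b=5^2·(≡4) mod 5; (1|5)=+1, (4|5)=+1; (−1)^{2·2·2}·(+1)^2·(+1)^2 = +1.
v=13: a=13^3·(≡4), b=13^1·(≡10) mod 13; (4|13)=+1, (10|13)=+1; (−1)^{3·1·6}·(+1)^1·(+1)^3 = +1.
v=∞: 69069 > 0 and 2003001 > 0  ⇒  (a,b)_∞ = +1.
v=23: a=23^3·(≡6), b=23^1·(≡18) mod 23; (6|23)=+1, (18|23)=+1; (−1)^{3·1·11}·(+1)^1·(+1)^3 = -1.
v=3: a=3^5·(≡1), b=3^1·(≡2) mod 3; (1|3)=+1, (2|3)=-1; (−1)^{5·1·1}·(+1)^1·(-1)^5 = +1.
v=11: a=11^7·(≡1), b=11^3·(≡8) mod 11; (1|11)=+1, (8|11)=-1; (−1)^{7·3·5}·(+1)^3·(-1)^7 = +1.
v=2: v_2(a)=-2, v_2(b)=2; units ≡ 5, 1 (mod 8); ε·ε+αω+βω = 0·0+-2·0+2·1 ≡ 0  ⇒  (a,b)_2 = +1.
|Ram(69069, 2003001)| = 2, even; anisotropic at {7, 23}.

[7, 23]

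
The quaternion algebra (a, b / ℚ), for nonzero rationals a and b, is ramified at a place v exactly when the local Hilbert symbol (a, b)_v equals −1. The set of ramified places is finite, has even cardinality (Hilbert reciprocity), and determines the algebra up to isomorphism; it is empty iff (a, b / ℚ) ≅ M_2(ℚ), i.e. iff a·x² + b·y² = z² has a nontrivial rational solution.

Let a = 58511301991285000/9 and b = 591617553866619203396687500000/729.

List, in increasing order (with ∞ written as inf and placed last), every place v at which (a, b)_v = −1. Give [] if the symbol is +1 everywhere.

[13, 17]

(a, b) ≡ (111826, 144670) mod (ℚ^×)²; places V = {2, 3, 5, 11, 13, 17, 23, 37, ∞}.
(a,b)_5: α=4, u≡4; β=9, v≡1 (mod 5); (4|5)=+1, (1|5)=+1; sign (−1)^0·+1^9·+1^4 = +1.
(a,b)_3: α=-2, u≡1; β=-6, v≡1 (mod 3); (1|3)=+1, (1|3)=+1; sign (−1)^0·+1^-6·+1^-2 = +1.
(a,b)_∞: sgn(111826)=+, sgn(144670)=+, so +1.
(a,b)_17: α=3, u≡15; β=5, v≡3 (mod 17); (15|17)=+1, (3|17)=-1; sign (−1)^0·+1^5·-1^3 = -1.
(a,b)_11: α=1, u≡10; β=2, v≡9 (mod 11); (10|11)=-1, (9|11)=+1; sign (−1)^0·-1^2·+1^1 = +1.
(a,b)_13: α=1, u≡3; β=2, v≡2 (mod 13); (3|13)=+1, (2|13)=-1; sign (−1)^0·+1^2·-1^1 = -1.
(a,b)_2: α=3, β=5; u≡1, v≡7 (mod 8); ε(u)ε(v)=0·1, αω(v)=3·0, βω(u)=5·0; sum ≡ 0  ⇒  +1.
(a,b)_37: α=2, u≡27; β=3, v≡7 (mod 37); (27|37)=+1, (7|37)=+1; sign (−1)^0·+1^3·+1^2 = +1.
(a,b)_23: α=3, u≡12; β=5, v≡5 (mod 23); (12|23)=+1, (5|23)=-1; sign (−1)^1·+1^5·-1^3 = +1.
Ram(111826, 144670) = {13, 17}; no ℚ_13-point on the conic.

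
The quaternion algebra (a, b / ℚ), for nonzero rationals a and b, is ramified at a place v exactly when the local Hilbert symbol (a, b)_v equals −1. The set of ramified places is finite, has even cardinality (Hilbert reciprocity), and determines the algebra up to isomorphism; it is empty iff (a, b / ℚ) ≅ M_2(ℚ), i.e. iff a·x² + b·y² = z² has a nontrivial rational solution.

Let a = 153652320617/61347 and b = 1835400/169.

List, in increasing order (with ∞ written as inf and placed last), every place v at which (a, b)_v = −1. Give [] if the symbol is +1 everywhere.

(a, b) ≡ (2413779, 18354) mod (ℚ^×)²; places V = {2, 3, 5, 7, 11, 13, 17, 19, 23, 47, 53, ∞}.
(a,b)_3: α=-1, u≡2; β=1, v≡1 (mod 3); (2|3)=-1, (1|3)=+1; sign (−1)^1·-1^1·+1^-1 = +1.
(a,b)_5: α=0, u≡1; β=2, v≡4 (mod 5); (1|5)=+1, (4|5)=+1; sign (−1)^0·+1^2·+1^0 = +1.
(a,b)_7: α=0, u≡2; β=1, v≡1 (mod 7); (2|7)=+1, (1|7)=+1; sign (−1)^0·+1^1·+1^0 = +1.
(a,b)_∞: sgn(2413779)=+, sgn(18354)=+, so +1.
(a,b)_19: α=3, u≡16; β=1, v≡17 (mod 19); (16|19)=+1, (17|19)=+1; sign (−1)^1·+1^1·+1^3 = -1.
(a,b)_17: α=1, u≡10; β=0, v≡5 (mod 17); (10|17)=-1, (5|17)=-1; sign (−1)^0·-1^0·-1^1 = -1.
(a,b)_53: α=1, u≡17; β=0, v≡1 (mod 53); (17|53)=+1, (1|53)=+1; sign (−1)^0·+1^0·+1^1 = +1.
(a,b)_47: α=1, u≡23; β=0, v≡32 (mod 47); (23|47)=-1, (32|47)=+1; sign (−1)^0·-1^0·+1^1 = +1.
(a,b)_2: α=0, β=3; u≡3, v≡1 (mod 8); ε(u)ε(v)=1·0, αω(v)=0·0, βω(u)=3·1; sum ≡ 1  ⇒  -1.
(a,b)_11: α=-2, u≡4; β=0, v≡7 (mod 11); (4|11)=+1, (7|11)=-1; sign (−1)^0·+1^0·-1^-2 = +1.
(a,b)_23: α=2, u≡11; β=1, v≡16 (mod 23); (11|23)=-1, (16|23)=+1; sign (−1)^0·-1^1·+1^2 = -1.
(a,b)_13: α=-2, u≡10; β=-2, v≡8 (mod 13); (10|13)=+1, (8|13)=-1; sign (−1)^0·+1^-2·-1^-2 = +1.
|Ram(2413779, 18354)| = 4, even; anisotropic at {2, 17, 19, 23}.

[2, 17, 19, 23]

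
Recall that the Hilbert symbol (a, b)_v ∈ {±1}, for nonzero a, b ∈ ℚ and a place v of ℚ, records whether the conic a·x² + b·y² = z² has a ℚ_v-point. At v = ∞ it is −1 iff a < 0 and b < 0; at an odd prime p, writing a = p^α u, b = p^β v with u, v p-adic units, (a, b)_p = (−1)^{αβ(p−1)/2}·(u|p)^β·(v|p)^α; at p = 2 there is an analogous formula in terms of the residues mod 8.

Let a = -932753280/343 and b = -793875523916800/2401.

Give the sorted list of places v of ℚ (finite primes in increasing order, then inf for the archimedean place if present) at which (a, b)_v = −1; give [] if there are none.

[3, 5, 13, inf]

(a, b) ≡ (-210, -13) mod (ℚ^×)²; places V = {2, 3, 5, 7, 13, 17, 41, ∞}.
(a,b)_2: α=7, β=10; u≡7, v≡3 (mod 8); ε(u)ε(v)=1·1, αω(v)=7·1, βω(u)=10·0; sum ≡ 0  ⇒  +1.
(a,b)_5: α=1, u≡3; β=2, v≡3 (mod 5); (3|5)=-1, (3|5)=-1; sign (−1)^0·-1^2·-1^1 = -1.
(a,b)_41: α=2, u≡31; β=0, v≡3 (mod 41); (31|41)=+1, (3|41)=-1; sign (−1)^0·+1^0·-1^2 = +1.
(a,b)_7: α=-3, u≡3; β=-4, v≡4 (mod 7); (3|7)=-1, (4|7)=+1; sign (−1)^0·-1^-4·+1^-3 = +1.
(a,b)_17: α=2, u≡5; β=4, v≡15 (mod 17); (5|17)=-1, (15|17)=+1; sign (−1)^0·-1^4·+1^2 = +1.
(a,b)_13: α=0, u≡7; β=5, v≡10 (mod 13); (7|13)=-1, (10|13)=+1; sign (−1)^0·-1^5·+1^0 = -1.
(a,b)_∞: sgn(-210)=−, sgn(-13)=−, so -1.
(a,b)_3: α=1, u≡2; β=0, v≡2 (mod 3); (2|3)=-1, (2|3)=-1; sign (−1)^0·-1^0·-1^1 = -1.
(-210, -13 / ℚ) ramifies at {3, 5, 13, ∞}: a division algebra.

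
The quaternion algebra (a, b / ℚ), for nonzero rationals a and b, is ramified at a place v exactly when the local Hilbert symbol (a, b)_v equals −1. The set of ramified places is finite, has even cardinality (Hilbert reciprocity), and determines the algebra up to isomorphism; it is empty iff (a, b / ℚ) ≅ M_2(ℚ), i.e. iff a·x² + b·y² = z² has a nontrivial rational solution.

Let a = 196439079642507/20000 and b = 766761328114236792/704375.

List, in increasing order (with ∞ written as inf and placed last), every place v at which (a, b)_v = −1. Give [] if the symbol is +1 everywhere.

(a, b) ≡ (30566, 137575701474) mod (ℚ^×)²; places V = {2, 3, 5, 7, 13, 17, 19, 23, 29, 31, 37, 41, 43, ∞}.
(a,b)_43: α=0, u≡14; β=1, v≡13 (mod 43); (14|43)=+1, (13|43)=+1; sign (−1)^0·+1^1·+1^0 = +1.
(a,b)_∞: sgn(30566)=+, sgn(137575701474)=+, so +1.
(a,b)_29: α=1, u≡15; β=1, v≡21 (mod 29); (15|29)=-1, (21|29)=-1; sign (−1)^0·-1^1·-1^1 = +1.
(a,b)_31: α=1, u≡28; β=1, v≡14 (mod 31); (28|31)=+1, (14|31)=+1; sign (−1)^1·+1^1·+1^1 = -1.
(a,b)_41: α=0, u≡39; β=1, v≡29 (mod 41); (39|41)=+1, (29|41)=-1; sign (−1)^0·+1^1·-1^0 = +1.
(a,b)_3: α=6, u≡2; β=5, v≡2 (mod 3); (2|3)=-1, (2|3)=-1; sign (−1)^0·-1^5·-1^6 = -1.
(a,b)_13: α=2, u≡1; β=0, v≡10 (mod 13); (1|13)=+1, (10|13)=+1; sign (−1)^0·+1^0·+1^2 = +1.
(a,b)_37: α=0, u≡21; β=3, v≡27 (mod 37); (21|37)=+1, (27|37)=+1; sign (−1)^0·+1^3·+1^0 = +1.
(a,b)_2: α=-5, β=3; u≡3, v≡1 (mod 8); ε(u)ε(v)=1·0, αω(v)=-5·0, βω(u)=3·1; sum ≡ 1  ⇒  -1.
(a,b)_23: α=0, u≡11; β=-1, v≡19 (mod 23); (11|23)=-1, (19|23)=-1; sign (−1)^0·-1^-1·-1^0 = -1.
(a,b)_5: α=-4, u≡1; β=-4, v≡1 (mod 5); (1|5)=+1, (1|5)=+1; sign (−1)^0·+1^-4·+1^-4 = +1.
(a,b)_17: α=3, u≡15; β=3, v≡4 (mod 17); (15|17)=+1, (4|17)=+1; sign (−1)^0·+1^3·+1^3 = +1.
(a,b)_7: α=0, u≡2; β=-2, v≡2 (mod 7); (2|7)=+1, (2|7)=+1; sign (−1)^0·+1^-2·+1^0 = +1.
(a,b)_19: α=2, u≡18; β=0, v≡1 (mod 19); (18|19)=-1, (1|19)=+1; sign (−1)^0·-1^0·+1^2 = +1.
(30566, 137575701474 / ℚ) ramifies at {2, 3, 23, 31}: a division algebra.

[2, 3, 23, 31]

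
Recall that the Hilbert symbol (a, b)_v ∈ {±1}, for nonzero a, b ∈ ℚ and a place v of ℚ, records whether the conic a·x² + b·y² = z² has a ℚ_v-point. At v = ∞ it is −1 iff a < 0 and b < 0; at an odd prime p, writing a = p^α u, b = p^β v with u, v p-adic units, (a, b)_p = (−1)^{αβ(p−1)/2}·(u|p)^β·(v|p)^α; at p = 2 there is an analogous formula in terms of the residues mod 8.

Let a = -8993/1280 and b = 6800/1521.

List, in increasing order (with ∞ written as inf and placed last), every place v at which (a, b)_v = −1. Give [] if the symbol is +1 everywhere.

Mod squares: a ≡ -85, b ≡ 17. Check v ∈ {∞, 2, 3, 5, 13, 17, 23}.
v=13: a=13^0·(≡7), b=13^-2·(≡3) mod 13; (7|13)=-1, (3|13)=+1; (−1)^{0·-2·6}·(-1)^-2·(+1)^0 = +1.
v=3: a=3^0·(≡2), b=3^-2·(≡2) mod 3; (2|3)=-1, (2|3)=-1; (−1)^{0·-2·1}·(-1)^-2·(-1)^0 = +1.
v=17: a=17^1·(≡3), b=17^1·(≡16) mod 17; (3|17)=-1, (16|17)=+1; (−1)^{1·1·8}·(-1)^1·(+1)^1 = -1.
v=∞: -85 < 0 and 17 > 0  ⇒  (a,b)_∞ = +1.
v=2: v_2(a)=-8, v_2(b)=4; units ≡ 3, 1 (mod 8); ε·ε+αω+βω = 1·0+-8·0+4·1 ≡ 0  ⇒  (a,b)_2 = +1.
v=5: a=5^-1·(≡2), b=5^2·(≡2) mod 5; (2|5)=-1, (2|5)=-1; (−1)^{-1·2·2}·(-1)^2·(-1)^-1 = -1.
v=23: a=23^2·(≡5), b=23^0·(≡5) mod 23; (5|23)=-1, (5|23)=-1; (−1)^{2·0·11}·(-1)^0·(-1)^2 = +1.
|Ram(-85, 17)| = 2, even; anisotropic at {5, 17}.

[5, 17]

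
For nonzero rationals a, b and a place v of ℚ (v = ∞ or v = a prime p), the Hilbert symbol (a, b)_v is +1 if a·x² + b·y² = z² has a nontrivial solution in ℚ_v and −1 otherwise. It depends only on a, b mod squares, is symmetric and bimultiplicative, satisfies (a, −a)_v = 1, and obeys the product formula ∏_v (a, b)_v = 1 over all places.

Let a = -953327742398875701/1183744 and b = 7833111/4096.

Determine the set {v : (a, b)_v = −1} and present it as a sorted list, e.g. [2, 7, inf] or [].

[2, 13]

(a, b) ≡ (-33189, 8151) mod (ℚ^×)²; places V = {2, 3, 11, 13, 17, 19, 23, 31, 37, ∞}.
(a,b)_∞: sgn(-33189)=−, sgn(8151)=+, so +1.
(a,b)_37: α=1, u≡33; β=0, v≡1 (mod 37); (33|37)=+1, (1|37)=+1; sign (−1)^0·+1^0·+1^1 = +1.
(a,b)_31: α=4, u≡12; β=2, v≡15 (mod 31); (12|31)=-1, (15|31)=-1; sign (−1)^0·-1^2·-1^4 = +1.
(a,b)_19: α=0, u≡17; β=1, v≡11 (mod 19); (17|19)=+1, (11|19)=+1; sign (−1)^0·+1^1·+1^0 = +1.
(a,b)_3: α=3, u≡1; β=1, v≡2 (mod 3); (1|3)=+1, (2|3)=-1; sign (−1)^1·+1^1·-1^3 = +1.
(a,b)_23: α=1, u≡1; β=0, v≡12 (mod 23); (1|23)=+1, (12|23)=+1; sign (−1)^0·+1^0·+1^1 = +1.
(a,b)_13: α=5, u≡5; β=1, v≡10 (mod 13); (5|13)=-1, (10|13)=+1; sign (−1)^0·-1^1·+1^5 = -1.
(a,b)_17: α=-2, u≡14; β=0, v≡13 (mod 17); (14|17)=-1, (13|17)=+1; sign (−1)^0·-1^0·+1^-2 = +1.
(a,b)_2: α=-12, β=-12; u≡3, v≡7 (mod 8); ε(u)ε(v)=1·1, αω(v)=-12·0, βω(u)=-12·1; sum ≡ 1  ⇒  -1.
(a,b)_11: α=2, u≡1; β=1, v≡4 (mod 11); (1|11)=+1, (4|11)=+1; sign (−1)^0·+1^1·+1^2 = +1.
(-33189, 8151 / ℚ) ramifies at {2, 13}: a division algebra.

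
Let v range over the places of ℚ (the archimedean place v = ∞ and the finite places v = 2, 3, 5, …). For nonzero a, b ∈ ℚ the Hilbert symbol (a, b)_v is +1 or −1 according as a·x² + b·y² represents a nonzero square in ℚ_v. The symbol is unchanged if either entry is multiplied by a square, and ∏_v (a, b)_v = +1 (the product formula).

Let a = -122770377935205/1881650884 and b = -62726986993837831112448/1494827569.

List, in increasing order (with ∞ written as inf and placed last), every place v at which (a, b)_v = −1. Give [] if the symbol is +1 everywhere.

[5, 11, 17, inf]

Mod squares: a ≡ -2805, b ≡ -143. Check v ∈ {∞, 2, 3, 5, 7, 11, 13, 17, 19, 23, 37, 41}.
v=17: a=17^1·(≡12), b=17^2·(≡3) mod 17; (12|17)=-1, (3|17)=-1; (−1)^{1·2·8}·(-1)^2·(-1)^1 = -1.
v=5: a=5^1·(≡1), b=5^0·(≡3) mod 5; (1|5)=+1, (3|5)=-1; (−1)^{1·0·2}·(+1)^0·(-1)^1 = -1.
v=19: a=19^2·(≡16), b=19^0·(≡6) mod 19; (16|19)=+1, (6|19)=+1; (−1)^{2·0·9}·(+1)^0·(+1)^2 = +1.
v=3: a=3^1·(≡1), b=3^6·(≡1) mod 3; (1|3)=+1, (1|3)=+1; (−1)^{1·6·1}·(+1)^6·(+1)^1 = +1.
v=37: a=37^0·(≡3), b=37^2·(≡2) mod 37; (3|37)=+1, (2|37)=-1; (−1)^{0·2·18}·(+1)^2·(-1)^0 = +1.
v=7: a=7^2·(≡4), b=7^4·(≡2) mod 7; (4|7)=+1, (2|7)=+1; (−1)^{2·4·3}·(+1)^4·(+1)^2 = +1.
v=∞: -2805 < 0 and -143 < 0  ⇒  (a,b)_∞ = -1.
v=23: a=23^-4·(≡3), b=23^-2·(≡16) mod 23; (3|23)=+1, (16|23)=+1; (−1)^{-4·-2·11}·(+1)^-2·(+1)^-4 = +1.
v=13: a=13^2·(≡9), b=13^3·(≡8) mod 13; (9|13)=+1, (8|13)=-1; (−1)^{2·3·6}·(+1)^3·(-1)^2 = +1.
v=11: a=11^5·(≡1), b=11^5·(≡4) mod 11; (1|11)=+1, (4|11)=+1; (−1)^{5·5·5}·(+1)^5·(+1)^5 = -1.
v=2: v_2(a)=-2, v_2(b)=8; units ≡ 3, 1 (mod 8); ε·ε+αω+βω = 1·0+-2·0+8·1 ≡ 0  ⇒  (a,b)_2 = +1.
v=41: a=41^-2·(≡12), b=41^-4·(≡1) mod 41; (12|41)=-1, (1|41)=+1; (−1)^{-2·-4·20}·(-1)^-4·(+1)^-2 = +1.
Ram(-2805, -143) = {5, 11, 17, ∞}; no ℚ_5-point on the conic.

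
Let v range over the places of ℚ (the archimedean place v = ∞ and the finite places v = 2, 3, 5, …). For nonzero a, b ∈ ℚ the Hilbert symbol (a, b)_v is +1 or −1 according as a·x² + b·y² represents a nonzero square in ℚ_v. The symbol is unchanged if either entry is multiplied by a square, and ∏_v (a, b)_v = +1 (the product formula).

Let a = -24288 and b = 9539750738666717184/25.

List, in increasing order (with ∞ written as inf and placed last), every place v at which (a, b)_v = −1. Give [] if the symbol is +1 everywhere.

Mod squares: a ≡ -1518, b ≡ 18354. Check v ∈ {∞, 2, 3, 5, 7, 11, 19, 23}.
v=2: v_2(a)=5, v_2(b)=27; units ≡ 1, 1 (mod 8); ε·ε+αω+βω = 0·0+5·0+27·0 ≡ 0  ⇒  (a,b)_2 = +1.
v=7: a=7^0·(≡2), b=7^1·(≡1) mod 7; (2|7)=+1, (1|7)=+1; (−1)^{0·1·3}·(+1)^1·(+1)^0 = +1.
v=3: a=3^1·(≡1), b=3^1·(≡1) mod 3; (1|3)=+1, (1|3)=+1; (−1)^{1·1·1}·(+1)^1·(+1)^1 = -1.
v=23: a=23^1·(≡2), b=23^3·(≡8) mod 23; (2|23)=+1, (8|23)=+1; (−1)^{1·3·11}·(+1)^3·(+1)^1 = -1.
v=5: a=5^0·(≡2), b=5^-2·(≡4) mod 5; (2|5)=-1, (4|5)=+1; (−1)^{0·-2·2}·(-1)^-2·(+1)^0 = +1.
v=19: a=19^0·(≡13), b=19^1·(≡6) mod 19; (13|19)=-1, (6|19)=+1; (−1)^{0·1·9}·(-1)^1·(+1)^0 = -1.
v=∞: -1518 < 0 and 18354 > 0  ⇒  (a,b)_∞ = +1.
v=11: a=11^1·(≡3), b=11^4·(≡7) mod 11; (3|11)=+1, (7|11)=-1; (−1)^{1·4·5}·(+1)^4·(-1)^1 = -1.
(-1518, 18354 / ℚ) ramifies at {3, 11, 19, 23}: a division algebra.

[3, 11, 19, 23]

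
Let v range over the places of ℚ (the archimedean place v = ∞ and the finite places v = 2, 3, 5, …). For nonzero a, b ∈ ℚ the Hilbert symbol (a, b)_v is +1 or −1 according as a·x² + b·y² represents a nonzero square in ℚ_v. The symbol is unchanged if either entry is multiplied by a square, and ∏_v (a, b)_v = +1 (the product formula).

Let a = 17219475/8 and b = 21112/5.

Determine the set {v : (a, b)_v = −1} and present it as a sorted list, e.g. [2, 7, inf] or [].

(a, b) ≡ (182, 26390) mod (ℚ^×)²; places V = {2, 3, 5, 7, 13, 29, ∞}.
(a,b)_5: α=2, u≡3; β=-1, v≡2 (mod 5); (3|5)=-1, (2|5)=-1; sign (−1)^0·-1^-1·-1^2 = -1.
(a,b)_13: α=1, u≡12; β=1, v≡5 (mod 13); (12|13)=+1, (5|13)=-1; sign (−1)^0·+1^1·-1^1 = -1.
(a,b)_3: α=2, u≡2; β=0, v≡2 (mod 3); (2|3)=-1, (2|3)=-1; sign (−1)^0·-1^0·-1^2 = +1.
(a,b)_7: α=1, u≡6; β=1, v≡4 (mod 7); (6|7)=-1, (4|7)=+1; sign (−1)^1·-1^1·+1^1 = +1.
(a,b)_29: α=2, u≡11; β=1, v≡18 (mod 29); (11|29)=-1, (18|29)=-1; sign (−1)^0·-1^1·-1^2 = -1.
(a,b)_∞: sgn(182)=+, sgn(26390)=+, so +1.
(a,b)_2: α=-3, β=3; u≡3, v≡3 (mod 8); ε(u)ε(v)=1·1, αω(v)=-3·1, βω(u)=3·1; sum ≡ 1  ⇒  -1.
Ram(182, 26390) = {2, 5, 13, 29}; no ℚ_2-point on the conic.

[2, 5, 13, 29]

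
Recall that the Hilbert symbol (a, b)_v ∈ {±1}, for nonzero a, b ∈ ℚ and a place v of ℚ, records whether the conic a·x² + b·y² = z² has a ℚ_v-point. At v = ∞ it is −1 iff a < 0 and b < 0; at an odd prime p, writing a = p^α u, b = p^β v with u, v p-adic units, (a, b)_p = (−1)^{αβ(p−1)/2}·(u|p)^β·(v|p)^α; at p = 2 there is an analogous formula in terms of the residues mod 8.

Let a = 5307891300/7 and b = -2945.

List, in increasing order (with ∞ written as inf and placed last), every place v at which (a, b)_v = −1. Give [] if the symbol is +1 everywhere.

(a, b) ≡ (119, -2945) mod (ℚ^×)²; places V = {2, 3, 5, 7, 17, 19, 31, ∞}.
(a,b)_3: α=2, u≡2; β=0, v≡1 (mod 3); (2|3)=-1, (1|3)=+1; sign (−1)^0·-1^0·+1^2 = +1.
(a,b)_19: α=2, u≡16; β=1, v≡16 (mod 19); (16|19)=+1, (16|19)=+1; sign (−1)^0·+1^1·+1^2 = +1.
(a,b)_31: α=2, u≡22; β=1, v≡29 (mod 31); (22|31)=-1, (29|31)=-1; sign (−1)^0·-1^1·-1^2 = -1.
(a,b)_17: α=1, u≡7; β=0, v≡13 (mod 17); (7|17)=-1, (13|17)=+1; sign (−1)^0·-1^0·+1^1 = +1.
(a,b)_7: α=-1, u≡5; β=0, v≡2 (mod 7); (5|7)=-1, (2|7)=+1; sign (−1)^0·-1^0·+1^-1 = +1.
(a,b)_2: α=2, β=0; u≡7, v≡7 (mod 8); ε(u)ε(v)=1·1, αω(v)=2·0, βω(u)=0·0; sum ≡ 1  ⇒  -1.
(a,b)_5: α=2, u≡1; β=1, v≡1 (mod 5); (1|5)=+1, (1|5)=+1; sign (−1)^0·+1^1·+1^2 = +1.
(a,b)_∞: sgn(119)=+, sgn(-2945)=−, so +1.
(119, -2945 / ℚ) ramifies at {2, 31}: a division algebra.

[2, 31]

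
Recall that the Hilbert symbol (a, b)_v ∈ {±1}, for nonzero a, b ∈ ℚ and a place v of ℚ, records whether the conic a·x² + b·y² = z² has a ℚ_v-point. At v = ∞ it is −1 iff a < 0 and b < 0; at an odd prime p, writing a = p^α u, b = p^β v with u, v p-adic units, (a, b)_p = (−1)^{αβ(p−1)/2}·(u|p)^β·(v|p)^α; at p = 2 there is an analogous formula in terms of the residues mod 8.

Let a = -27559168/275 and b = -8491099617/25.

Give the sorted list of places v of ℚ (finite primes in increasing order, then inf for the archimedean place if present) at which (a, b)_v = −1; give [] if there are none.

(a, b) ≡ (-143, -273) mod (ℚ^×)²; places V = {2, 3, 5, 7, 11, 13, ∞}.
(a,b)_2: α=8, β=0; u≡1, v≡7 (mod 8); ε(u)ε(v)=0·1, αω(v)=8·0, βω(u)=0·0; sum ≡ 0  ⇒  +1.
(a,b)_11: α=-1, u≡4; β=2, v≡8 (mod 11); (4|11)=+1, (8|11)=-1; sign (−1)^0·+1^2·-1^-1 = -1.
(a,b)_∞: sgn(-143)=−, sgn(-273)=−, so -1.
(a,b)_3: α=0, u≡1; β=3, v≡2 (mod 3); (1|3)=+1, (2|3)=-1; sign (−1)^0·+1^3·-1^0 = +1.
(a,b)_5: α=-2, u≡2; β=-2, v≡3 (mod 5); (2|5)=-1, (3|5)=-1; sign (−1)^0·-1^-2·-1^-2 = +1.
(a,b)_13: α=3, u≡7; β=5, v≡2 (mod 13); (7|13)=-1, (2|13)=-1; sign (−1)^0·-1^5·-1^3 = +1.
(a,b)_7: α=2, u≡2; β=1, v≡3 (mod 7); (2|7)=+1, (3|7)=-1; sign (−1)^0·+1^1·-1^2 = +1.
(-143, -273 / ℚ) ramifies at {11, ∞}: a division algebra.

[11, inf]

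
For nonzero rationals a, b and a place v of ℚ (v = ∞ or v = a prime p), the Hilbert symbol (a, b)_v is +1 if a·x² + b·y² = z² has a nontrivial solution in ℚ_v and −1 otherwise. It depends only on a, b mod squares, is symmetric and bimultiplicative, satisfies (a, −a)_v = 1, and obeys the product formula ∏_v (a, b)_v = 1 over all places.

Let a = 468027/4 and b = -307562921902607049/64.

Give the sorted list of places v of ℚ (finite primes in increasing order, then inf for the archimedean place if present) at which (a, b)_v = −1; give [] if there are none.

[2, 7, 17, 19]

(a, b) ≡ (52003, -156009) mod (ℚ^×)²; places V = {2, 3, 7, 17, 19, 23, ∞}.
(a,b)_7: α=1, u≡1; β=3, v≡4 (mod 7); (1|7)=+1, (4|7)=+1; sign (−1)^1·+1^3·+1^1 = -1.
(a,b)_19: α=1, u≡7; β=3, v≡16 (mod 19); (7|19)=+1, (16|19)=+1; sign (−1)^1·+1^3·+1^1 = -1.
(a,b)_23: α=1, u≡10; β=3, v≡13 (mod 23); (10|23)=-1, (13|23)=+1; sign (−1)^1·-1^3·+1^1 = +1.
(a,b)_3: α=2, u≡1; β=7, v≡2 (mod 3); (1|3)=+1, (2|3)=-1; sign (−1)^0·+1^7·-1^2 = +1.
(a,b)_17: α=1, u≡2; β=3, v≡10 (mod 17); (2|17)=+1, (10|17)=-1; sign (−1)^0·+1^3·-1^1 = -1.
(a,b)_∞: sgn(52003)=+, sgn(-156009)=−, so +1.
(a,b)_2: α=-2, β=-6; u≡3, v≡7 (mod 8); ε(u)ε(v)=1·1, αω(v)=-2·0, βω(u)=-6·1; sum ≡ 1  ⇒  -1.
(52003, -156009 / ℚ) ramifies at {2, 7, 17, 19}: a division algebra.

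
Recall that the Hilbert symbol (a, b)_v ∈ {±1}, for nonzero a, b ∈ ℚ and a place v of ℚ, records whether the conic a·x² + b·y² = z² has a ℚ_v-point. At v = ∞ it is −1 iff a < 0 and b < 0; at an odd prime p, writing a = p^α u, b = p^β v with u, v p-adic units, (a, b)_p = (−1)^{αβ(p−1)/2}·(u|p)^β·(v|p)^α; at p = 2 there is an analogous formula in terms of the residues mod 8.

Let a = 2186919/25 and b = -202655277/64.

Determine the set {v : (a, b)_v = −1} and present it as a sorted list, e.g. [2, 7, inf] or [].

[2, 19, 23, 31]

(a, b) ≡ (551, -20677) mod (ℚ^×)²; places V = {2, 3, 5, 7, 11, 19, 23, 29, 31, ∞}.
(a,b)_5: α=-2, u≡4; β=0, v≡2 (mod 5); (4|5)=+1, (2|5)=-1; sign (−1)^0·+1^0·-1^-2 = +1.
(a,b)_3: α=4, u≡2; β=4, v≡2 (mod 3); (2|3)=-1, (2|3)=-1; sign (−1)^0·-1^4·-1^4 = +1.
(a,b)_2: α=0, β=-6; u≡7, v≡3 (mod 8); ε(u)ε(v)=1·1, αω(v)=0·1, βω(u)=-6·0; sum ≡ 1  ⇒  -1.
(a,b)_23: α=0, u≡5; β=1, v≡15 (mod 23); (5|23)=-1, (15|23)=-1; sign (−1)^0·-1^1·-1^0 = -1.
(a,b)_31: α=0, u≡27; β=1, v≡22 (mod 31); (27|31)=-1, (22|31)=-1; sign (−1)^0·-1^1·-1^0 = -1.
(a,b)_∞: sgn(551)=+, sgn(-20677)=−, so +1.
(a,b)_19: α=1, u≡3; β=0, v≡13 (mod 19); (3|19)=-1, (13|19)=-1; sign (−1)^0·-1^0·-1^1 = -1.
(a,b)_7: α=2, u≡5; β=0, v≡1 (mod 7); (5|7)=-1, (1|7)=+1; sign (−1)^0·-1^0·+1^2 = +1.
(a,b)_29: α=1, u≡19; β=1, v≡27 (mod 29); (19|29)=-1, (27|29)=-1; sign (−1)^0·-1^1·-1^1 = +1.
(a,b)_11: α=0, u≡3; β=2, v≡5 (mod 11); (3|11)=+1, (5|11)=+1; sign (−1)^0·+1^2·+1^0 = +1.
Ram(551, -20677) = {2, 19, 23, 31}; no ℚ_2-point on the conic.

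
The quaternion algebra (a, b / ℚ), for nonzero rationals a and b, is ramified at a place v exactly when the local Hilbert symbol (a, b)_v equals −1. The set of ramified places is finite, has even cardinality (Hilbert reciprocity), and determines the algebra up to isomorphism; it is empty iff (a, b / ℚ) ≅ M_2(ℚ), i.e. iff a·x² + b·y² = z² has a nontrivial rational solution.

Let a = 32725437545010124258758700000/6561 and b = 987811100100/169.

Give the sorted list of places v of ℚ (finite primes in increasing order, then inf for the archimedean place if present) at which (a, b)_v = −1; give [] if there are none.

(a, b) ≡ (144670, 9070809) mod (ℚ^×)²; places V = {2, 3, 5, 11, 13, 17, 19, 23, 37, ∞}.
(a,b)_11: α=6, u≡4; β=3, v≡9 (mod 11); (4|11)=+1, (9|11)=+1; sign (−1)^0·+1^3·+1^6 = +1.
(a,b)_5: α=5, u≡4; β=2, v≡1 (mod 5); (4|5)=+1, (1|5)=+1; sign (−1)^0·+1^2·+1^5 = +1.
(a,b)_23: α=3, u≡15; β=1, v≡16 (mod 23); (15|23)=-1, (16|23)=+1; sign (−1)^1·-1^1·+1^3 = +1.
(a,b)_∞: sgn(144670)=+, sgn(9070809)=+, so +1.
(a,b)_17: α=3, u≡5; β=1, v≡13 (mod 17); (5|17)=-1, (13|17)=+1; sign (−1)^0·-1^1·+1^3 = -1.
(a,b)_2: α=5, β=2; u≡7, v≡1 (mod 8); ε(u)ε(v)=1·0, αω(v)=5·0, βω(u)=2·0; sum ≡ 0  ⇒  +1.
(a,b)_37: α=3, u≡28; β=1, v≡19 (mod 37); (28|37)=+1, (19|37)=-1; sign (−1)^0·+1^1·-1^3 = -1.
(a,b)_19: α=2, u≡1; β=1, v≡11 (mod 19); (1|19)=+1, (11|19)=+1; sign (−1)^0·+1^1·+1^2 = +1.
(a,b)_13: α=2, u≡11; β=-2, v≡6 (mod 13); (11|13)=-1, (6|13)=-1; sign (−1)^0·-1^-2·-1^2 = +1.
(a,b)_3: α=-8, u≡1; β=3, v≡2 (mod 3); (1|3)=+1, (2|3)=-1; sign (−1)^0·+1^3·-1^-8 = +1.
|Ram(144670, 9070809)| = 2, even; anisotropic at {17, 37}.

[17, 37]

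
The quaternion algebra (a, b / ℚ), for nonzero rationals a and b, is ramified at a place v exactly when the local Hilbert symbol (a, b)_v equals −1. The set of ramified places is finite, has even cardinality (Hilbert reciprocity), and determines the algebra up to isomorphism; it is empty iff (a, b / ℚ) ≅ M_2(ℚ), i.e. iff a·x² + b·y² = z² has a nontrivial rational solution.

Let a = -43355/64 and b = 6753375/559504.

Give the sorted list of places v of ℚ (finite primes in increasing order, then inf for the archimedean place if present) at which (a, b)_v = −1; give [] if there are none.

Mod squares: a ≡ -43355, b ≡ 3335. Check v ∈ {∞, 2, 3, 5, 11, 13, 17, 23, 29}.
v=13: a=13^1·(≡7), b=13^0·(≡7) mod 13; (7|13)=-1, (7|13)=-1; (−1)^{1·0·6}·(-1)^0·(-1)^1 = -1.
v=29: a=29^1·(≡7), b=29^1·(≡9) mod 29; (7|29)=+1, (9|29)=+1; (−1)^{1·1·14}·(+1)^1·(+1)^1 = +1.
v=∞: -43355 < 0 and 3335 > 0  ⇒  (a,b)_∞ = +1.
v=23: a=23^1·(≡9), b=23^1·(≡5) mod 23; (9|23)=+1, (5|23)=-1; (−1)^{1·1·11}·(+1)^1·(-1)^1 = +1.
v=5: a=5^1·(≡1), b=5^3·(≡3) mod 5; (1|5)=+1, (3|5)=-1; (−1)^{1·3·2}·(+1)^3·(-1)^1 = -1.
v=3: a=3^0·(≡1), b=3^4·(≡2) mod 3; (1|3)=+1, (2|3)=-1; (−1)^{0·4·1}·(+1)^4·(-1)^0 = +1.
v=17: a=17^0·(≡14), b=17^-2·(≡14) mod 17; (14|17)=-1, (14|17)=-1; (−1)^{0·-2·8}·(-1)^-2·(-1)^0 = +1.
v=2: v_2(a)=-6, v_2(b)=-4; units ≡ 5, 7 (mod 8); ε·ε+αω+βω = 0·1+-6·0+-4·1 ≡ 0  ⇒  (a,b)_2 = +1.
v=11: a=11^0·(≡2), b=11^-2·(≡6) mod 11; (2|11)=-1, (6|11)=-1; (−1)^{0·-2·5}·(-1)^-2·(-1)^0 = +1.
Ram(-43355, 3335) = {5, 13}; no ℚ_5-point on the conic.

[5, 13]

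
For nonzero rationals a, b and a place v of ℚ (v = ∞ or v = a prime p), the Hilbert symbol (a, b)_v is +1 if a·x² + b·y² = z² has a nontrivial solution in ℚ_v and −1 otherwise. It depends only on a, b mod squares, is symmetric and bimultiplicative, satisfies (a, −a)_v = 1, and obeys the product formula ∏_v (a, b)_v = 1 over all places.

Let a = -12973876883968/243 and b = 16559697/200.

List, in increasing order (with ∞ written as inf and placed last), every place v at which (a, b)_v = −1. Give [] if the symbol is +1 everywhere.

(a, b) ≡ (-1254, 114) mod (ℚ^×)²; places V = {2, 3, 5, 7, 11, 13, 19, ∞}.
(a,b)_13: α=2, u≡5; β=0, v≡10 (mod 13); (5|13)=-1, (10|13)=+1; sign (−1)^0·-1^0·+1^2 = +1.
(a,b)_3: α=-5, u≡2; β=1, v≡2 (mod 3); (2|3)=-1, (2|3)=-1; sign (−1)^1·-1^1·-1^-5 = -1.
(a,b)_19: α=1, u≡10; β=1, v≡9 (mod 19); (10|19)=-1, (9|19)=+1; sign (−1)^1·-1^1·+1^1 = +1.
(a,b)_7: α=2, u≡5; β=4, v≡4 (mod 7); (5|7)=-1, (4|7)=+1; sign (−1)^0·-1^4·+1^2 = +1.
(a,b)_5: α=0, u≡4; β=-2, v≡4 (mod 5); (4|5)=+1, (4|5)=+1; sign (−1)^0·+1^-2·+1^0 = +1.
(a,b)_11: α=5, u≡8; β=2, v≡3 (mod 11); (8|11)=-1, (3|11)=+1; sign (−1)^0·-1^2·+1^5 = +1.
(a,b)_∞: sgn(-1254)=−, sgn(114)=+, so +1.
(a,b)_2: α=9, β=-3; u≡5, v≡1 (mod 8); ε(u)ε(v)=0·0, αω(v)=9·0, βω(u)=-3·1; sum ≡ 1  ⇒  -1.
|Ram(-1254, 114)| = 2, even; anisotropic at {2, 3}.

[2, 3]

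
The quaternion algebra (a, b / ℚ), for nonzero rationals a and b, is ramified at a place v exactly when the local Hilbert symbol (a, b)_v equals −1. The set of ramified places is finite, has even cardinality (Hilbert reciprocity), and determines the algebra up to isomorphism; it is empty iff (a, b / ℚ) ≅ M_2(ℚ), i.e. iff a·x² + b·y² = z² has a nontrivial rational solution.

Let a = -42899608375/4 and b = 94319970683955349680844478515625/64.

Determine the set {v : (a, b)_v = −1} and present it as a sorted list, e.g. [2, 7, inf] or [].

(a, b) ≡ (-776815, 12130265) mod (ℚ^×)²; places V = {2, 5, 7, 13, 17, 19, 29, 37, 47, ∞}.
(a,b)_2: α=-2, β=-6; u≡1, v≡1 (mod 8); ε(u)ε(v)=0·0, αω(v)=-2·0, βω(u)=-6·0; sum ≡ 0  ⇒  +1.
(a,b)_47: α=2, u≡18; β=4, v≡19 (mod 47); (18|47)=+1, (19|47)=-1; sign (−1)^0·+1^4·-1^2 = +1.
(a,b)_∞: sgn(-776815)=−, sgn(12130265)=+, so +1.
(a,b)_37: α=1, u≡27; β=3, v≡9 (mod 37); (27|37)=+1, (9|37)=+1; sign (−1)^0·+1^3·+1^1 = +1.
(a,b)_29: α=0, u≡18; β=1, v≡15 (mod 29); (18|29)=-1, (15|29)=-1; sign (−1)^0·-1^1·-1^0 = -1.
(a,b)_5: α=3, u≡2; β=9, v≡2 (mod 5); (2|5)=-1, (2|5)=-1; sign (−1)^0·-1^9·-1^3 = +1.
(a,b)_7: α=0, u≡5; β=1, v≡5 (mod 7); (5|7)=-1, (5|7)=-1; sign (−1)^0·-1^1·-1^0 = -1.
(a,b)_17: α=1, u≡15; β=3, v≡2 (mod 17); (15|17)=+1, (2|17)=+1; sign (−1)^0·+1^3·+1^1 = +1.
(a,b)_13: α=1, u≡8; β=4, v≡1 (mod 13); (8|13)=-1, (1|13)=+1; sign (−1)^0·-1^4·+1^1 = +1.
(a,b)_19: α=1, u≡13; β=3, v≡1 (mod 19); (13|19)=-1, (1|19)=+1; sign (−1)^1·-1^3·+1^1 = +1.
(-776815, 12130265 / ℚ) ramifies at {7, 29}: a division algebra.

[7, 29]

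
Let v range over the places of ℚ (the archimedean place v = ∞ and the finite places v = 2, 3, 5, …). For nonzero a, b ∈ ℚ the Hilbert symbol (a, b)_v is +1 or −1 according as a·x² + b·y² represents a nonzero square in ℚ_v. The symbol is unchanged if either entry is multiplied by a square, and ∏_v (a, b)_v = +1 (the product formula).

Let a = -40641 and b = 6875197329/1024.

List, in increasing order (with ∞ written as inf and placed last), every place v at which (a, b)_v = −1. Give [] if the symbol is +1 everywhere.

[3, 19]

(a, b) ≡ (-40641, 40681641) mod (ℚ^×)²; places V = {2, 3, 7, 11, 13, 19, 23, 31, ∞}.
(a,b)_3: α=1, u≡1; β=1, v≡1 (mod 3); (1|3)=+1, (1|3)=+1; sign (−1)^1·+1^1·+1^1 = -1.
(a,b)_31: α=1, u≡22; β=1, v≡18 (mod 31); (22|31)=-1, (18|31)=+1; sign (−1)^1·-1^1·+1^1 = +1.
(a,b)_2: α=0, β=-10; u≡7, v≡1 (mod 8); ε(u)ε(v)=1·0, αω(v)=0·0, βω(u)=-10·0; sum ≡ 0  ⇒  +1.
(a,b)_11: α=0, u≡4; β=1, v≡7 (mod 11); (4|11)=+1, (7|11)=-1; sign (−1)^0·+1^1·-1^0 = +1.
(a,b)_7: α=0, u≡1; β=1, v≡2 (mod 7); (1|7)=+1, (2|7)=+1; sign (−1)^0·+1^1·+1^0 = +1.
(a,b)_13: α=0, u≡10; β=3, v≡1 (mod 13); (10|13)=+1, (1|13)=+1; sign (−1)^0·+1^3·+1^0 = +1.
(a,b)_∞: sgn(-40641)=−, sgn(40681641)=+, so +1.
(a,b)_19: α=1, u≡8; β=1, v≡10 (mod 19); (8|19)=-1, (10|19)=-1; sign (−1)^1·-1^1·-1^1 = -1.
(a,b)_23: α=1, u≡4; β=1, v≡14 (mod 23); (4|23)=+1, (14|23)=-1; sign (−1)^1·+1^1·-1^1 = +1.
(-40641, 40681641 / ℚ) ramifies at {3, 19}: a division algebra.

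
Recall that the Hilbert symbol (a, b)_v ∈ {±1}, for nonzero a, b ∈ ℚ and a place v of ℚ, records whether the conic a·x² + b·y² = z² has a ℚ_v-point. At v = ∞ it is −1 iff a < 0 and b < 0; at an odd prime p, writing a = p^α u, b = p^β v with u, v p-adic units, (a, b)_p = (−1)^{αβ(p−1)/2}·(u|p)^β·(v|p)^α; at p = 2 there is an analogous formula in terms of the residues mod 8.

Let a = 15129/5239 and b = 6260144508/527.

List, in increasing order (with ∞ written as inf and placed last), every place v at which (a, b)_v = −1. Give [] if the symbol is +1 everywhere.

[17, 29, 31, 47]

Mod squares: a ≡ 31, b ≡ 49562769. Check v ∈ {∞, 2, 3, 13, 17, 23, 29, 31, 41, 43, 47}.
v=43: a=43^0·(≡1), b=43^2·(≡4) mod 43; (1|43)=+1, (4|43)=+1; (−1)^{0·2·21}·(+1)^2·(+1)^0 = +1.
v=17: a=17^0·(≡11), b=17^-1·(≡8) mod 17; (11|17)=-1, (8|17)=+1; (−1)^{0·-1·8}·(-1)^-1·(+1)^0 = -1.
v=∞: 31 > 0 and 49562769 > 0  ⇒  (a,b)_∞ = +1.
v=31: a=31^-1·(≡20), b=31^-1·(≡19) mod 31; (20|31)=+1, (19|31)=+1; (−1)^{-1·-1·15}·(+1)^-1·(+1)^-1 = -1.
v=23: a=23^0·(≡1), b=23^1·(≡5) mod 23; (1|23)=+1, (5|23)=-1; (−1)^{0·1·11}·(+1)^1·(-1)^0 = +1.
v=41: a=41^2·(≡40), b=41^0·(≡4) mod 41; (40|41)=+1, (4|41)=+1; (−1)^{2·0·20}·(+1)^0·(+1)^2 = +1.
v=29: a=29^0·(≡27), b=29^1·(≡20) mod 29; (27|29)=-1, (20|29)=+1; (−1)^{0·1·14}·(-1)^1·(+1)^0 = -1.
v=47: a=47^0·(≡19), b=47^1·(≡23) mod 47; (19|47)=-1, (23|47)=-1; (−1)^{0·1·23}·(-1)^1·(-1)^0 = -1.
v=13: a=13^-2·(≡2), b=13^0·(≡1) mod 13; (2|13)=-1, (1|13)=+1; (−1)^{-2·0·6}·(-1)^0·(+1)^-2 = +1.
v=2: v_2(a)=0, v_2(b)=2; units ≡ 7, 1 (mod 8); ε·ε+αω+βω = 1·0+0·0+2·0 ≡ 0  ⇒  (a,b)_2 = +1.
v=3: a=3^2·(≡1), b=3^3·(≡1) mod 3; (1|3)=+1, (1|3)=+1; (−1)^{2·3·1}·(+1)^3·(+1)^2 = +1.
|Ram(31, 49562769)| = 4, even; anisotropic at {17, 29, 31, 47}.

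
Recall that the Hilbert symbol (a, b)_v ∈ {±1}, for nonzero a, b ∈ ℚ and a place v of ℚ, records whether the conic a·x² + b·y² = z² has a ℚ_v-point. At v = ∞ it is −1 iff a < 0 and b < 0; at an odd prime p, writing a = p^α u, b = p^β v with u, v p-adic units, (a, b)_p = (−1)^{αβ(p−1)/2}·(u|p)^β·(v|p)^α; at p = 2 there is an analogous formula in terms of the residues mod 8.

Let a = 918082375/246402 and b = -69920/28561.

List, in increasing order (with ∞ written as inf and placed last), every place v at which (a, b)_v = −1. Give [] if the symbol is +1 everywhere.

[2, 5, 7, 23]

Mod squares: a ≡ 30590, b ≡ -4370. Check v ∈ {∞, 2, 3, 5, 7, 13, 19, 23}.
v=5: a=5^3·(≡2), b=5^1·(≡1) mod 5; (2|5)=-1, (1|5)=+1; (−1)^{3·1·2}·(-1)^1·(+1)^3 = -1.
v=23: a=23^1·(≡11), b=23^1·(≡10) mod 23; (11|23)=-1, (10|23)=-1; (−1)^{1·1·11}·(-1)^1·(-1)^1 = -1.
v=19: a=19^1·(≡18), b=19^1·(≡11) mod 19; (18|19)=-1, (11|19)=+1; (−1)^{1·1·9}·(-1)^1·(+1)^1 = +1.
v=7: a=7^5·(≡2), b=7^0·(≡3) mod 7; (2|7)=+1, (3|7)=-1; (−1)^{5·0·3}·(+1)^0·(-1)^5 = -1.
v=13: a=13^-2·(≡1), b=13^-4·(≡7) mod 13; (1|13)=+1, (7|13)=-1; (−1)^{-2·-4·6}·(+1)^-4·(-1)^-2 = +1.
v=3: a=3^-6·(≡2), b=3^0·(≡1) mod 3; (2|3)=-1, (1|3)=+1; (−1)^{-6·0·1}·(-1)^0·(+1)^-6 = +1.
v=2: v_2(a)=-1, v_2(b)=5; units ≡ 7, 7 (mod 8); ε·ε+αω+βω = 1·1+-1·0+5·0 ≡ 1  ⇒  (a,b)_2 = -1.
v=∞: 30590 > 0 and -4370 < 0  ⇒  (a,b)_∞ = +1.
Ram(30590, -4370) = {2, 5, 7, 23}; no ℚ_2-point on the conic.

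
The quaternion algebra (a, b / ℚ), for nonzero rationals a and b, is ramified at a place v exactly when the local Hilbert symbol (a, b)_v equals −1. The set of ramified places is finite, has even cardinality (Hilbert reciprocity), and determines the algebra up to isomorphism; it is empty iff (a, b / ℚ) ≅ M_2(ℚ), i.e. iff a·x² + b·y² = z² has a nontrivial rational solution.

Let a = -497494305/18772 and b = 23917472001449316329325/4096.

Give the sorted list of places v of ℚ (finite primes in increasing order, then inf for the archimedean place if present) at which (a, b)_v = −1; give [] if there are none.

[5, 11, 31, 41, 43, 53]

Mod squares: a ≡ -1629485, b ≡ 3813. Check v ∈ {∞, 2, 3, 5, 7, 11, 13, 19, 29, 31, 41, 43, 53}.
v=3: a=3^4·(≡1), b=3^1·(≡2) mod 3; (1|3)=+1, (2|3)=-1; (−1)^{4·1·1}·(+1)^1·(-1)^4 = +1.
v=31: a=31^0·(≡23), b=31^1·(≡12) mod 31; (23|31)=-1, (12|31)=-1; (−1)^{0·1·15}·(-1)^1·(-1)^0 = -1.
v=19: a=19^-2·(≡3), b=19^0·(≡14) mod 19; (3|19)=-1, (14|19)=-1; (−1)^{-2·0·9}·(-1)^0·(-1)^-2 = +1.
v=13: a=13^-1·(≡4), b=13^2·(≡10) mod 13; (4|13)=+1, (10|13)=+1; (−1)^{-1·2·6}·(+1)^2·(+1)^-1 = +1.
v=11: a=11^1·(≡7), b=11^2·(≡8) mod 11; (7|11)=-1, (8|11)=-1; (−1)^{1·2·5}·(-1)^2·(-1)^1 = -1.
v=7: a=7^2·(≡6), b=7^0·(≡6) mod 7; (6|7)=-1, (6|7)=-1; (−1)^{2·0·3}·(-1)^0·(-1)^2 = +1.
v=53: a=53^1·(≡41), b=53^4·(≡35) mod 53; (41|53)=-1, (35|53)=-1; (−1)^{1·4·26}·(-1)^4·(-1)^1 = -1.
v=29: a=29^0·(≡16), b=29^2·(≡17) mod 29; (16|29)=+1, (17|29)=-1; (−1)^{0·2·14}·(+1)^2·(-1)^0 = +1.
v=41: a=41^0·(≡3), b=41^1·(≡26) mod 41; (3|41)=-1, (26|41)=-1; (−1)^{0·1·20}·(-1)^1·(-1)^0 = -1.
v=2: v_2(a)=-2, v_2(b)=-12; units ≡ 3, 5 (mod 8); ε·ε+αω+βω = 1·0+-2·1+-12·1 ≡ 0  ⇒  (a,b)_2 = +1.
v=∞: -1629485 < 0 and 3813 > 0  ⇒  (a,b)_∞ = +1.
v=43: a=43^1·(≡21), b=43^2·(≡12) mod 43; (21|43)=+1, (12|43)=-1; (−1)^{1·2·21}·(+1)^2·(-1)^1 = -1.
v=5: a=5^1·(≡2), b=5^2·(≡3) mod 5; (2|5)=-1, (3|5)=-1; (−1)^{1·2·2}·(-1)^2·(-1)^1 = -1.
Ram(-1629485, 3813) = {5, 11, 31, 41, 43, 53}; no ℚ_5-point on the conic.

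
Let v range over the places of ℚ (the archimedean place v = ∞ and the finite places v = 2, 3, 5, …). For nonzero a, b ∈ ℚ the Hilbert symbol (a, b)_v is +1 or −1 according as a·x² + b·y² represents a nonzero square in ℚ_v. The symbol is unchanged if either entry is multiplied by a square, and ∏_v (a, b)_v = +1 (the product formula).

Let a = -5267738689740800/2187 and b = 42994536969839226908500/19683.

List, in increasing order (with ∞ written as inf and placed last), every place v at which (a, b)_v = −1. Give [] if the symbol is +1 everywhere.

[3, 7, 19, 29]

Mod squares: a ≡ -10374, b ≡ 5655. Check v ∈ {∞, 2, 3, 5, 7, 13, 19, 29}.
v=2: v_2(a)=13, v_2(b)=2; units ≡ 5, 7 (mod 8); ε·ε+αω+βω = 0·1+13·0+2·1 ≡ 0  ⇒  (a,b)_2 = +1.
v=∞: -10374 < 0 and 5655 > 0  ⇒  (a,b)_∞ = +1.
v=5: a=5^2·(≡4), b=5^3·(≡1) mod 5; (4|5)=+1, (1|5)=+1; (−1)^{2·3·2}·(+1)^3·(+1)^2 = +1.
v=7: a=7^3·(≡2), b=7^8·(≡3) mod 7; (2|7)=+1, (3|7)=-1; (−1)^{3·8·3}·(+1)^8·(-1)^3 = -1.
v=3: a=3^-7·(≡1), b=3^-9·(≡1) mod 3; (1|3)=+1, (1|3)=+1; (−1)^{-7·-9·1}·(+1)^-9·(+1)^-7 = -1.
v=19: a=19^3·(≡4), b=19^6·(≡2) mod 19; (4|19)=+1, (2|19)=-1; (−1)^{3·6·9}·(+1)^6·(-1)^3 = -1.
v=29: a=29^2·(≡3), b=29^3·(≡10) mod 29; (3|29)=-1, (10|29)=-1; (−1)^{2·3·14}·(-1)^3·(-1)^2 = -1.
v=13: a=13^1·(≡6), b=13^1·(≡8) mod 13; (6|13)=-1, (8|13)=-1; (−1)^{1·1·6}·(-1)^1·(-1)^1 = +1.
Ram(-10374, 5655) = {3, 7, 19, 29}; no ℚ_3-point on the conic.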